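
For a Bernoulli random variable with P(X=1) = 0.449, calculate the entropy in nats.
0.6879 nats

The binary entropy function is:
H(p) = -p log(p) - (1-p) log(1-p)

H(0.449) = -0.449 × log_e(0.449) - 0.551 × log_e(0.551)
H(0.449) = 0.6879 nats

Note: Binary entropy is maximized at p=0.5 (H=1 bit) and minimized at p=0 or p=1 (H=0).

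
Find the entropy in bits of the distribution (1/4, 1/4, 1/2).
1.5000 bits

Shannon entropy is H(X) = -Σ p(x) log p(x).

For P = (1/4, 1/4, 1/2):
H = -1/4 × log_2(1/4) -1/4 × log_2(1/4) -1/2 × log_2(1/2)
H = 1.5000 bits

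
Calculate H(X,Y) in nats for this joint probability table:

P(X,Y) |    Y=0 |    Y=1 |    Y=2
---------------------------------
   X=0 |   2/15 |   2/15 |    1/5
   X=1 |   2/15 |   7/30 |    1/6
1.7660 nats

Joint entropy is H(X,Y) = -Σ_{x,y} p(x,y) log p(x,y).

Summing over all non-zero entries:
H(X,Y) = -[2/15·log_e(2/15) + 2/15·log_e(2/15) + 1/5·log_e(1/5) + 2/15·log_e(2/15) + 7/30·log_e(7/30) + 1/6·log_e(1/6)]
H(X,Y) = 1.7660 nats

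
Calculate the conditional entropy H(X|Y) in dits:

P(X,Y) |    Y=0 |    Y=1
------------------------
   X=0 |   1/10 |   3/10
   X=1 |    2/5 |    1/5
0.2548 dits

Using the chain rule: H(X|Y) = H(X,Y) - H(Y)

First, compute H(X,Y) = 0.5558 dits

Marginal P(Y) = (1/2, 1/2)
H(Y) = 0.3010 dits

H(X|Y) = H(X,Y) - H(Y) = 0.5558 - 0.3010 = 0.2548 dits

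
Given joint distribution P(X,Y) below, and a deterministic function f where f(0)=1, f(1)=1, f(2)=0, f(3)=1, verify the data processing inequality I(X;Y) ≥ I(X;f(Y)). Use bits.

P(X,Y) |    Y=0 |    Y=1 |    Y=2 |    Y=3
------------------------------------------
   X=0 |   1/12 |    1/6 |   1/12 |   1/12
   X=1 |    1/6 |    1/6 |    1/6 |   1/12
I(X;Y) = 0.0207, I(X;f(Y)) = 0.0070, inequality holds: 0.0207 ≥ 0.0070

Data Processing Inequality: For any Markov chain X → Y → Z, we have I(X;Y) ≥ I(X;Z).

Here Z = f(Y) is a deterministic function of Y, forming X → Y → Z.

Original I(X;Y) = 0.0207 bits

After applying f:
P(X,Z) where Z=f(Y):
- P(X,Z=0) = P(X,Y=2)
- P(X,Z=1) = P(X,Y=0) + P(X,Y=1) + P(X,Y=3)

I(X;Z) = I(X;f(Y)) = 0.0070 bits

Verification: 0.0207 ≥ 0.0070 ✓

Information cannot be created by processing; the function f can only lose information about X.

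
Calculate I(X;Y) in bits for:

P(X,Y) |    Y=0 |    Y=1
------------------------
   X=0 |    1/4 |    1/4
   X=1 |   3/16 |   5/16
0.0115 bits

Mutual information: I(X;Y) = H(X) + H(Y) - H(X,Y)

Marginals:
P(X) = (1/2, 1/2), H(X) = 1.0000 bits
P(Y) = (7/16, 9/16), H(Y) = 0.9887 bits

Joint entropy: H(X,Y) = 1.9772 bits

I(X;Y) = 1.0000 + 0.9887 - 1.9772 = 0.0115 bits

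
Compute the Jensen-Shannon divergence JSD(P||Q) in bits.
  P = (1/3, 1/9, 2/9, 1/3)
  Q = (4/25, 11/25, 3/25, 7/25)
0.1110 bits

Jensen-Shannon divergence is:
JSD(P||Q) = 0.5 × D_KL(P||M) + 0.5 × D_KL(Q||M)
where M = 0.5 × (P + Q) is the mixture distribution.

M = 0.5 × (1/3, 1/9, 2/9, 1/3) + 0.5 × (4/25, 11/25, 3/25, 7/25) = (0.246667, 0.275556, 0.171111, 0.306667)

D_KL(P||M) = 0.1231 bits
D_KL(Q||M) = 0.0990 bits

JSD(P||Q) = 0.5 × 0.1231 + 0.5 × 0.0990 = 0.1110 bits

Unlike KL divergence, JSD is symmetric and bounded: 0 ≤ JSD ≤ log(2).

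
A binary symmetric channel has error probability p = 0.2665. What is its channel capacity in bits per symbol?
0.1636 bits

For a binary symmetric channel (BSC) with error probability p:
Capacity C = 1 - H(p) bits per symbol

where H(p) = -p log₂(p) - (1-p) log₂(1-p) is the binary entropy function.

H(0.2665) = 0.8364 bits
C = 1 - 0.8364 = 0.1636 bits per symbol

This means we can reliably transmit up to 0.1636 bits of information per channel use.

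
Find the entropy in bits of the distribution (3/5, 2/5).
0.9710 bits

Shannon entropy is H(X) = -Σ p(x) log p(x).

For P = (3/5, 2/5):
H = -3/5 × log_2(3/5) -2/5 × log_2(2/5)
H = 0.9710 bits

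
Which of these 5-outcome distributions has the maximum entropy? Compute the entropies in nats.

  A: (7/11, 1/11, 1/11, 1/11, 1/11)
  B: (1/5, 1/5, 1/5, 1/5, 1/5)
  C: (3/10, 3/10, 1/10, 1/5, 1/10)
B

For a discrete distribution over n outcomes, entropy is maximized by the uniform distribution.

Computing entropies:
H(A) = 1.1596 nats
H(B) = 1.6094 nats
H(C) = 1.5048 nats

The uniform distribution (where all probabilities equal 1/5) achieves the maximum entropy of log_e(5) = 1.6094 nats.

Distribution B has the highest entropy.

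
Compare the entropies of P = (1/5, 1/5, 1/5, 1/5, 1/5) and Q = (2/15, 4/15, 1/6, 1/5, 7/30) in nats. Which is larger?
P

Computing entropies in nats:
H(P) = 1.6094
H(Q) = 1.5812

Distribution P has higher entropy.

Intuition: The distribution closer to uniform (more spread out) has higher entropy.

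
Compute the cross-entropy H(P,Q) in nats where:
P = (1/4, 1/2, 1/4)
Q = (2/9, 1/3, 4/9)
1.1281 nats

Cross-entropy: H(P,Q) = -Σ p(x) log q(x)

Alternatively: H(P,Q) = H(P) + D_KL(P||Q)
H(P) = 1.0397 nats
D_KL(P||Q) = 0.0883 nats

H(P,Q) = 1.0397 + 0.0883 = 1.1281 nats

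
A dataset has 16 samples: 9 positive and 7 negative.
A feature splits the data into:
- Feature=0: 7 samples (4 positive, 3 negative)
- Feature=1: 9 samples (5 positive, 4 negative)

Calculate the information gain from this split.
0.0002 bits

Information Gain = H(Y) - H(Y|Feature)

Before split:
P(positive) = 9/16 = 0.5625
H(Y) = 0.9887 bits

After split:
Feature=0: H = 0.9852 bits (weight = 7/16)
Feature=1: H = 0.9911 bits (weight = 9/16)
H(Y|Feature) = (7/16)×0.9852 + (9/16)×0.9911 = 0.9885 bits

Information Gain = 0.9887 - 0.9885 = 0.0002 bits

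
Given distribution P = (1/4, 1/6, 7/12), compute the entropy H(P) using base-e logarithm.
0.9596 nats

Shannon entropy is H(X) = -Σ p(x) log p(x).

For P = (1/4, 1/6, 7/12):
H = -1/4 × log_e(1/4) -1/6 × log_e(1/6) -7/12 × log_e(7/12)
H = 0.9596 nats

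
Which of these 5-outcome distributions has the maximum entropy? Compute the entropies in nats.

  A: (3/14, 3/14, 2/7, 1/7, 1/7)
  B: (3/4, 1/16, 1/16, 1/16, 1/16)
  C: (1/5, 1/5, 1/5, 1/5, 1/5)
C

For a discrete distribution over n outcomes, entropy is maximized by the uniform distribution.

Computing entropies:
H(A) = 1.5741 nats
H(B) = 0.9089 nats
H(C) = 1.6094 nats

The uniform distribution (where all probabilities equal 1/5) achieves the maximum entropy of log_e(5) = 1.6094 nats.

Distribution C has the highest entropy.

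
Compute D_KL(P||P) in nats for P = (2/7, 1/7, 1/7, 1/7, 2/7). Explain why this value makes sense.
0.0000 nats

KL divergence satisfies the Gibbs inequality: D_KL(P||Q) ≥ 0 for all distributions P, Q.

D_KL(P||Q) = Σ p(x) log(p(x)/q(x))
Each term is p(x) × log_e(p(x)/p(x)) = p(x) × log_e(1) = 0, so the sum is 0.
D_KL(P||Q) = 0.0000 nats

When P = Q, the KL divergence is exactly 0, as there is no 'divergence' between identical distributions.

This non-negativity is a fundamental property: relative entropy cannot be negative because it measures how different Q is from P.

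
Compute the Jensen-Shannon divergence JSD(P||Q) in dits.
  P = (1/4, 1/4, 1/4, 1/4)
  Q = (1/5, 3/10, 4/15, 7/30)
0.0012 dits

Jensen-Shannon divergence is:
JSD(P||Q) = 0.5 × D_KL(P||M) + 0.5 × D_KL(Q||M)
where M = 0.5 × (P + Q) is the mixture distribution.

M = 0.5 × (1/4, 1/4, 1/4, 1/4) + 0.5 × (1/5, 3/10, 4/15, 7/30) = (9/40, 11/40, 0.258333, 0.241667)

D_KL(P||M) = 0.0012 dits
D_KL(Q||M) = 0.0012 dits

JSD(P||Q) = 0.5 × 0.0012 + 0.5 × 0.0012 = 0.0012 dits

Unlike KL divergence, JSD is symmetric and bounded: 0 ≤ JSD ≤ log(2).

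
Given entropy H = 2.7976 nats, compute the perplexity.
16.4052

Perplexity is e^H (or exp(H) for natural log).

H = 2.7976 nats
Perplexity = e^2.7976 = 16.4052

Interpretation: The model's uncertainty is equivalent to choosing uniformly among 16.4 options.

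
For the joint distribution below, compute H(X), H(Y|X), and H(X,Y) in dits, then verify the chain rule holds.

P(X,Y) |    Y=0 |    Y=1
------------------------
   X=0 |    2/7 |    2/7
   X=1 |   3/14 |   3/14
H(X,Y) = 0.5976, H(X) = 0.2966, H(Y|X) = 0.3010 (all in dits)

Chain rule: H(X,Y) = H(X) + H(Y|X)

Left side — joint entropy directly:
H(X,Y) = -Σ p(x,y) log p(x,y) = 0.5976 dits

Right side — compute H(Y|X) from the conditional distributions:
P(X) = (4/7, 3/7), so H(X) = 0.2966 dits
H(Y|X) = Σ_x P(X=x) · H(Y|X=x):
  P(Y|X=0) = (1/2, 1/2), H(Y|X=0) = 0.3010, weight P(X=0) = 4/7
  P(Y|X=1) = (1/2, 1/2), H(Y|X=1) = 0.3010, weight P(X=1) = 3/7
H(Y|X) = 0.3010 dits

H(X) + H(Y|X) = 0.2966 + 0.3010 = 0.5976 dits

Both sides equal 0.5976 dits. ✓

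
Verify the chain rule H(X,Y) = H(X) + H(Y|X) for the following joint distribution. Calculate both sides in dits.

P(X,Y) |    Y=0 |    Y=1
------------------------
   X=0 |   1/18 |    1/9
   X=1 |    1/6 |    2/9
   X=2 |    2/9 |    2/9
H(X,Y) = 0.7409, H(X) = 0.4457, H(Y|X) = 0.2952 (all in dits)

Chain rule: H(X,Y) = H(X) + H(Y|X)

Left side — joint entropy directly:
H(X,Y) = -Σ p(x,y) log p(x,y) = 0.7409 dits

Right side — compute H(Y|X) from the conditional distributions:
P(X) = (1/6, 7/18, 4/9), so H(X) = 0.4457 dits
H(Y|X) = Σ_x P(X=x) · H(Y|X=x):
  P(Y|X=0) = (1/3, 2/3), H(Y|X=0) = 0.2764, weight P(X=0) = 1/6
  P(Y|X=1) = (3/7, 4/7), H(Y|X=1) = 0.2966, weight P(X=1) = 7/18
  P(Y|X=2) = (1/2, 1/2), H(Y|X=2) = 0.3010, weight P(X=2) = 4/9
H(Y|X) = 0.2952 dits

H(X) + H(Y|X) = 0.4457 + 0.2952 = 0.7409 dits

Both sides equal 0.7409 dits. ✓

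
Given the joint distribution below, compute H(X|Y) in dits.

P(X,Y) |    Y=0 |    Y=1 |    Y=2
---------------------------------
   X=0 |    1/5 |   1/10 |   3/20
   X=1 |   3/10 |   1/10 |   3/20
0.2967 dits

Using the chain rule: H(X|Y) = H(X,Y) - H(Y)

First, compute H(X,Y) = 0.7438 dits

Marginal P(Y) = (1/2, 1/5, 3/10)
H(Y) = 0.4472 dits

H(X|Y) = H(X,Y) - H(Y) = 0.7438 - 0.4472 = 0.2967 dits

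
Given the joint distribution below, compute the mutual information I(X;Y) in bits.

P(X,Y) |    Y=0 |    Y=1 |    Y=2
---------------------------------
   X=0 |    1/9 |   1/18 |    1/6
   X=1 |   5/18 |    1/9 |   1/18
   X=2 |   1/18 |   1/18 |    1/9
0.1335 bits

Mutual information: I(X;Y) = H(X) + H(Y) - H(X,Y)

Marginals:
P(X) = (1/3, 4/9, 2/9), H(X) = 1.5305 bits
P(Y) = (4/9, 2/9, 1/3), H(Y) = 1.5305 bits

Joint entropy: H(X,Y) = 2.9275 bits

I(X;Y) = 1.5305 + 1.5305 - 2.9275 = 0.1335 bits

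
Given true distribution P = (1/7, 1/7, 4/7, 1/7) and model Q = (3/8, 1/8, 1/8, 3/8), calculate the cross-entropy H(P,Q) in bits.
2.5472 bits

Cross-entropy: H(P,Q) = -Σ p(x) log q(x)

Alternatively: H(P,Q) = H(P) + D_KL(P||Q)
H(P) = 1.6645 bits
D_KL(P||Q) = 0.8827 bits

H(P,Q) = 1.6645 + 0.8827 = 2.5472 bits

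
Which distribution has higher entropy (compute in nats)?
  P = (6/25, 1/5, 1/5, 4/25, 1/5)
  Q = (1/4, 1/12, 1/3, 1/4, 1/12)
P

Computing entropies in nats:
H(P) = 1.6014
H(Q) = 1.4735

Distribution P has higher entropy.

Intuition: The distribution closer to uniform (more spread out) has higher entropy.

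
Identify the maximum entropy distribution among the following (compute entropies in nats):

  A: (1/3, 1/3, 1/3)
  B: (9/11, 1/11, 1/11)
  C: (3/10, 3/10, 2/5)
A

For a discrete distribution over n outcomes, entropy is maximized by the uniform distribution.

Computing entropies:
H(A) = 1.0986 nats
H(B) = 0.6002 nats
H(C) = 1.0889 nats

The uniform distribution (where all probabilities equal 1/3) achieves the maximum entropy of log_e(3) = 1.0986 nats.

Distribution A has the highest entropy.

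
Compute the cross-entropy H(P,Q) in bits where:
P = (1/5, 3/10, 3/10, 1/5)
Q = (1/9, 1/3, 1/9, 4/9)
2.2944 bits

Cross-entropy: H(P,Q) = -Σ p(x) log q(x)

Alternatively: H(P,Q) = H(P) + D_KL(P||Q)
H(P) = 1.9710 bits
D_KL(P||Q) = 0.3235 bits

H(P,Q) = 1.9710 + 0.3235 = 2.2944 bits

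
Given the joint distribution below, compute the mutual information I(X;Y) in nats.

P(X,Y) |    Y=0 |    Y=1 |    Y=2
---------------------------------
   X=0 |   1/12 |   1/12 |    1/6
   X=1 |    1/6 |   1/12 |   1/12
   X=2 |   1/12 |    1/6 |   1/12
0.0589 nats

Mutual information: I(X;Y) = H(X) + H(Y) - H(X,Y)

Marginals:
P(X) = (1/3, 1/3, 1/3), H(X) = 1.0986 nats
P(Y) = (1/3, 1/3, 1/3), H(Y) = 1.0986 nats

Joint entropy: H(X,Y) = 2.1383 nats

I(X;Y) = 1.0986 + 1.0986 - 2.1383 = 0.0589 nats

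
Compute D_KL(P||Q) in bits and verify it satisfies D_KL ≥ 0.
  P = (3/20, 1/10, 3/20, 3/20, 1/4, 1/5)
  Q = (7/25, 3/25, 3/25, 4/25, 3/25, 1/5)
0.1377 bits

KL divergence satisfies the Gibbs inequality: D_KL(P||Q) ≥ 0 for all distributions P, Q.

D_KL(P||Q) = Σ p(x) log(p(x)/q(x))
Term by term:
  x=0: 3/20 × log_2[(3/20)/(7/25)] = -0.1351
  x=1: 1/10 × log_2[(1/10)/(3/25)] = -0.0263
  x=2: 3/20 × log_2[(3/20)/(3/25)] = 0.0483
  x=3: 3/20 × log_2[(3/20)/(4/25)] = -0.0140
  x=4: 1/4 × log_2[(1/4)/(3/25)] = 0.2647
  x=5: 1/5 × log_2[(1/5)/(1/5)] = 0.0000
D_KL(P||Q) = 0.1377 bits

D_KL(P||Q) = 0.1377 ≥ 0 ✓

This non-negativity is a fundamental property: relative entropy cannot be negative because it measures how different Q is from P.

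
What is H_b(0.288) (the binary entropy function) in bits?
0.8661 bits

The binary entropy function is:
H(p) = -p log(p) - (1-p) log(1-p)

H(0.288) = -0.288 × log_2(0.288) - 0.712 × log_2(0.712)
H(0.288) = 0.8661 bits

Note: Binary entropy is maximized at p=0.5 (H=1 bit) and minimized at p=0 or p=1 (H=0).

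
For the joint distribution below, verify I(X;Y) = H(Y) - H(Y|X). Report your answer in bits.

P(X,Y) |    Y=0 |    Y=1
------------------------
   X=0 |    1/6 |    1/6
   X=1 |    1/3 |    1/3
I(X;Y) = 0.0000 bits

Mutual information has multiple equivalent forms:
- I(X;Y) = H(X) - H(X|Y)
- I(X;Y) = H(Y) - H(Y|X)
- I(X;Y) = H(X) + H(Y) - H(X,Y)

Computing all quantities:
H(X) = 0.9183, H(Y) = 1.0000, H(X,Y) = 1.9183
H(X|Y) = 0.9183, H(Y|X) = 1.0000

Verification:
H(X) - H(X|Y) = 0.9183 - 0.9183 = 0.0000
H(Y) - H(Y|X) = 1.0000 - 1.0000 = 0.0000
H(X) + H(Y) - H(X,Y) = 0.9183 + 1.0000 - 1.9183 = 0.0000

All forms give I(X;Y) = 0.0000 bits. ✓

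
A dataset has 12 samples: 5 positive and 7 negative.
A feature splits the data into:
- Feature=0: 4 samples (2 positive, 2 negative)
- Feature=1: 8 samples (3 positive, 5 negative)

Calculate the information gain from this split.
0.0102 bits

Information Gain = H(Y) - H(Y|Feature)

Before split:
P(positive) = 5/12 = 0.4167
H(Y) = 0.9799 bits

After split:
Feature=0: H = 1.0000 bits (weight = 4/12)
Feature=1: H = 0.9544 bits (weight = 8/12)
H(Y|Feature) = (4/12)×1.0000 + (8/12)×0.9544 = 0.9696 bits

Information Gain = 0.9799 - 0.9696 = 0.0102 bits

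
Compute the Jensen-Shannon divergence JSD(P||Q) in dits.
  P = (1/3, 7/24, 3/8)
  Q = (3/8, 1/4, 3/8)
0.0006 dits

Jensen-Shannon divergence is:
JSD(P||Q) = 0.5 × D_KL(P||M) + 0.5 × D_KL(Q||M)
where M = 0.5 × (P + Q) is the mixture distribution.

M = 0.5 × (1/3, 7/24, 3/8) + 0.5 × (3/8, 1/4, 3/8) = (0.354167, 0.270833, 3/8)

D_KL(P||M) = 0.0006 dits
D_KL(Q||M) = 0.0006 dits

JSD(P||Q) = 0.5 × 0.0006 + 0.5 × 0.0006 = 0.0006 dits

Unlike KL divergence, JSD is symmetric and bounded: 0 ≤ JSD ≤ log(2).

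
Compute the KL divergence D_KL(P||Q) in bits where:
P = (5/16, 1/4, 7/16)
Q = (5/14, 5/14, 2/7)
0.0801 bits

KL divergence: D_KL(P||Q) = Σ p(x) log(p(x)/q(x))

Computing term by term:
  x=0: 5/16 × log_2[(5/16)/(5/14)] = 5/16 × -0.1926 = -0.0602
  x=1: 1/4 × log_2[(1/4)/(5/14)] = 1/4 × -0.5146 = -0.1286
  x=2: 7/16 × log_2[(7/16)/(2/7)] = 7/16 × 0.6147 = 0.2689

D_KL(P||Q) = 0.0801 bits

Note: KL divergence is always non-negative and equals 0 iff P = Q.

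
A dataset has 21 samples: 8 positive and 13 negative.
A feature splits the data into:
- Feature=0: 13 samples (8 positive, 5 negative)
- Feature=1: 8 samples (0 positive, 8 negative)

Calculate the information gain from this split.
0.3637 bits

Information Gain = H(Y) - H(Y|Feature)

Before split:
P(positive) = 8/21 = 0.3810
H(Y) = 0.9587 bits

After split:
Feature=0: H = 0.9612 bits (weight = 13/21)
Feature=1: H = 0.0000 bits (weight = 8/21)
H(Y|Feature) = (13/21)×0.9612 + (8/21)×0.0000 = 0.5951 bits

Information Gain = 0.9587 - 0.5951 = 0.3637 bits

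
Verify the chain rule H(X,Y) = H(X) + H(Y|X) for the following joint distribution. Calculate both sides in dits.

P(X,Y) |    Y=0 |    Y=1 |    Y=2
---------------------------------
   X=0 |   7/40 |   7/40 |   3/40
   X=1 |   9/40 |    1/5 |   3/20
H(X,Y) = 0.7584, H(X) = 0.2961, H(Y|X) = 0.4623 (all in dits)

Chain rule: H(X,Y) = H(X) + H(Y|X)

Left side — joint entropy directly:
H(X,Y) = -Σ p(x,y) log p(x,y) = 0.7584 dits

Right side — compute H(Y|X) from the conditional distributions:
P(X) = (17/40, 23/40), so H(X) = 0.2961 dits
H(Y|X) = Σ_x P(X=x) · H(Y|X=x):
  P(Y|X=0) = (7/17, 7/17, 3/17), H(Y|X=0) = 0.4503, weight P(X=0) = 17/40
  P(Y|X=1) = (9/23, 8/23, 6/23), H(Y|X=1) = 0.4712, weight P(X=1) = 23/40
H(Y|X) = 0.4623 dits

H(X) + H(Y|X) = 0.2961 + 0.4623 = 0.7584 dits

Both sides equal 0.7584 dits. ✓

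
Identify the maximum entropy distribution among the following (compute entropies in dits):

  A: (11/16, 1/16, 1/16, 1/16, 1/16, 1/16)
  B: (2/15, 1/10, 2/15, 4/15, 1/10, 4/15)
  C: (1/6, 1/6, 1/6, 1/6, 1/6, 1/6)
C

For a discrete distribution over n outcomes, entropy is maximized by the uniform distribution.

Computing entropies:
H(A) = 0.4882 dits
H(B) = 0.7395 dits
H(C) = 0.7782 dits

The uniform distribution (where all probabilities equal 1/6) achieves the maximum entropy of log_10(6) = 0.7782 dits.

Distribution C has the highest entropy.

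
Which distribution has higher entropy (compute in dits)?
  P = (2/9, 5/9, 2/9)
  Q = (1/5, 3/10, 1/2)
Q

Computing entropies in dits:
H(P) = 0.4321
H(Q) = 0.4472

Distribution Q has higher entropy.

Intuition: The distribution closer to uniform (more spread out) has higher entropy.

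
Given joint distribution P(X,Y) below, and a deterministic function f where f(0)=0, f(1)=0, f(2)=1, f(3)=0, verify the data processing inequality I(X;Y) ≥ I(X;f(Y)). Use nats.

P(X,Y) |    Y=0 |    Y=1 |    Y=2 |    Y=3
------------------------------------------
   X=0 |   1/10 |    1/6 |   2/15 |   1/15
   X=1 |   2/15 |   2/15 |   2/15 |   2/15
I(X;Y) = 0.0133, I(X;f(Y)) = 0.0008, inequality holds: 0.0133 ≥ 0.0008

Data Processing Inequality: For any Markov chain X → Y → Z, we have I(X;Y) ≥ I(X;Z).

Here Z = f(Y) is a deterministic function of Y, forming X → Y → Z.

Original I(X;Y) = 0.0133 nats

After applying f:
P(X,Z) where Z=f(Y):
- P(X,Z=0) = P(X,Y=0) + P(X,Y=1) + P(X,Y=3)
- P(X,Z=1) = P(X,Y=2)

I(X;Z) = I(X;f(Y)) = 0.0008 nats

Verification: 0.0133 ≥ 0.0008 ✓

Information cannot be created by processing; the function f can only lose information about X.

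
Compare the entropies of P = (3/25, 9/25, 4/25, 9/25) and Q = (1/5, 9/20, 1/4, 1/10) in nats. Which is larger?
P

Computing entropies in nats:
H(P) = 1.2832
H(Q) = 1.2580

Distribution P has higher entropy.

Intuition: The distribution closer to uniform (more spread out) has higher entropy.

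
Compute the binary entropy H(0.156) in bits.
0.6247 bits

The binary entropy function is:
H(p) = -p log(p) - (1-p) log(1-p)

H(0.156) = -0.156 × log_2(0.156) - 0.844 × log_2(0.844)
H(0.156) = 0.6247 bits

Note: Binary entropy is maximized at p=0.5 (H=1 bit) and minimized at p=0 or p=1 (H=0).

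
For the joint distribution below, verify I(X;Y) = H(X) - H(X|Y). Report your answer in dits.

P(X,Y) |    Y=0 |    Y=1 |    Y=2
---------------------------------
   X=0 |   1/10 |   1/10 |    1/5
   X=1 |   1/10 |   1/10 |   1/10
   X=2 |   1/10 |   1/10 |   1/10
I(X;Y) = 0.0060 dits

Mutual information has multiple equivalent forms:
- I(X;Y) = H(X) - H(X|Y)
- I(X;Y) = H(Y) - H(Y|X)
- I(X;Y) = H(X) + H(Y) - H(X,Y)

Computing all quantities:
H(X) = 0.4729, H(Y) = 0.4729, H(X,Y) = 0.9398
H(X|Y) = 0.4669, H(Y|X) = 0.4669

Verification:
H(X) - H(X|Y) = 0.4729 - 0.4669 = 0.0060
H(Y) - H(Y|X) = 0.4729 - 0.4669 = 0.0060
H(X) + H(Y) - H(X,Y) = 0.4729 + 0.4729 - 0.9398 = 0.0060

All forms give I(X;Y) = 0.0060 dits. ✓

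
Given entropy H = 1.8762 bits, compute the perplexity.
3.6711

Perplexity is 2^H (or exp(H) for natural log).

H = 1.8762 bits
Perplexity = 2^1.8762 = 3.6711

Interpretation: The model's uncertainty is equivalent to choosing uniformly among 3.7 options.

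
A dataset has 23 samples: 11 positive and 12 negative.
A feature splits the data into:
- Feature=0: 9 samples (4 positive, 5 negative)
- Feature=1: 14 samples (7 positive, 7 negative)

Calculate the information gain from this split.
0.0021 bits

Information Gain = H(Y) - H(Y|Feature)

Before split:
P(positive) = 11/23 = 0.4783
H(Y) = 0.9986 bits

After split:
Feature=0: H = 0.9911 bits (weight = 9/23)
Feature=1: H = 1.0000 bits (weight = 14/23)
H(Y|Feature) = (9/23)×0.9911 + (14/23)×1.0000 = 0.9965 bits

Information Gain = 0.9986 - 0.9965 = 0.0021 bits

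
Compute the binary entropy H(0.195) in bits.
0.7118 bits

The binary entropy function is:
H(p) = -p log(p) - (1-p) log(1-p)

H(0.195) = -0.195 × log_2(0.195) - 0.805 × log_2(0.805)
H(0.195) = 0.7118 bits

Note: Binary entropy is maximized at p=0.5 (H=1 bit) and minimized at p=0 or p=1 (H=0).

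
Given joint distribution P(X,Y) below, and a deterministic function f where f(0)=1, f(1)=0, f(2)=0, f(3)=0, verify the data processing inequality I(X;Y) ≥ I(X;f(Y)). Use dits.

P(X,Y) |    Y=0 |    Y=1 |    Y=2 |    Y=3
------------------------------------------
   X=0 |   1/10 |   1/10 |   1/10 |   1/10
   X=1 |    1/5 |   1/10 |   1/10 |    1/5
I(X;Y) = 0.0060, I(X;f(Y)) = 0.0017, inequality holds: 0.0060 ≥ 0.0017

Data Processing Inequality: For any Markov chain X → Y → Z, we have I(X;Y) ≥ I(X;Z).

Here Z = f(Y) is a deterministic function of Y, forming X → Y → Z.

Original I(X;Y) = 0.0060 dits

After applying f:
P(X,Z) where Z=f(Y):
- P(X,Z=0) = P(X,Y=1) + P(X,Y=2) + P(X,Y=3)
- P(X,Z=1) = P(X,Y=0)

I(X;Z) = I(X;f(Y)) = 0.0017 dits

Verification: 0.0060 ≥ 0.0017 ✓

Information cannot be created by processing; the function f can only lose information about X.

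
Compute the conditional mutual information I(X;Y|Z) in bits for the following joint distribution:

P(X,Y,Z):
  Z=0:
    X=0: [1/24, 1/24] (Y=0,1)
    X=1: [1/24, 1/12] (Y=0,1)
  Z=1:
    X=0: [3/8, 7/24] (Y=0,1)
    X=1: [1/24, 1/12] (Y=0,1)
0.0203 bits

Conditional mutual information: I(X;Y|Z) = H(X|Z) + H(Y|Z) - H(X,Y|Z)

H(Z) = 0.7383
H(X,Z) = 1.4387 → H(X|Z) = 0.7004
H(Y,Z) = 1.7307 → H(Y|Z) = 0.9924
H(X,Y,Z) = 2.4108 → H(X,Y|Z) = 1.6725

I(X;Y|Z) = 0.7004 + 0.9924 - 1.6725 = 0.0203 bits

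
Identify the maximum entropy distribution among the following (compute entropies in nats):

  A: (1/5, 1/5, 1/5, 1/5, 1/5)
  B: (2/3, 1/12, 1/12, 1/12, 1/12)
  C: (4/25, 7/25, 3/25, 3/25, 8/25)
A

For a discrete distribution over n outcomes, entropy is maximized by the uniform distribution.

Computing entropies:
H(A) = 1.6094 nats
H(B) = 1.0986 nats
H(C) = 1.5231 nats

The uniform distribution (where all probabilities equal 1/5) achieves the maximum entropy of log_e(5) = 1.6094 nats.

Distribution A has the highest entropy.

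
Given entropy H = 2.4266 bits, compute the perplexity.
5.3762

Perplexity is 2^H (or exp(H) for natural log).

H = 2.4266 bits
Perplexity = 2^2.4266 = 5.3762

Interpretation: The model's uncertainty is equivalent to choosing uniformly among 5.4 options.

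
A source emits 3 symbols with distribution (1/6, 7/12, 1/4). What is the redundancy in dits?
0.0604 dits

Redundancy measures how far a source is from maximum entropy:
R = H_max - H(X)

Maximum entropy for 3 symbols: H_max = log_10(3) = 0.4771 dits
Actual entropy: H(X) = 0.4168 dits
Redundancy: R = 0.4771 - 0.4168 = 0.0604 dits

This redundancy represents potential for compression: the source could be compressed by 0.0604 dits per symbol.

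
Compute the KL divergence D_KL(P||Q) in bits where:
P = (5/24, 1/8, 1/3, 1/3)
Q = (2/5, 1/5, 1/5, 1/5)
0.2105 bits

KL divergence: D_KL(P||Q) = Σ p(x) log(p(x)/q(x))

Computing term by term:
  x=0: 5/24 × log_2[(5/24)/(2/5)] = 5/24 × -0.9411 = -0.1961
  x=1: 1/8 × log_2[(1/8)/(1/5)] = 1/8 × -0.6781 = -0.0848
  x=2: 1/3 × log_2[(1/3)/(1/5)] = 1/3 × 0.7370 = 0.2457
  x=3: 1/3 × log_2[(1/3)/(1/5)] = 1/3 × 0.7370 = 0.2457

D_KL(P||Q) = 0.2105 bits

Note: KL divergence is always non-negative and equals 0 iff P = Q.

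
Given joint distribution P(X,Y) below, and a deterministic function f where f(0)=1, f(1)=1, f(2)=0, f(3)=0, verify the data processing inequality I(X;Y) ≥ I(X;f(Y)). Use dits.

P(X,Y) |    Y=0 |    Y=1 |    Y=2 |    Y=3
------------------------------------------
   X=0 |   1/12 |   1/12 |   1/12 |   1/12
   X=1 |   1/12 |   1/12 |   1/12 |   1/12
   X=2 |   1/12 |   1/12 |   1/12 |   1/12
I(X;Y) = 0.0000, I(X;f(Y)) = 0.0000, inequality holds: 0.0000 ≥ 0.0000

Data Processing Inequality: For any Markov chain X → Y → Z, we have I(X;Y) ≥ I(X;Z).

Here Z = f(Y) is a deterministic function of Y, forming X → Y → Z.

Original I(X;Y) = 0.0000 dits

After applying f:
P(X,Z) where Z=f(Y):
- P(X,Z=0) = P(X,Y=2) + P(X,Y=3)
- P(X,Z=1) = P(X,Y=0) + P(X,Y=1)

I(X;Z) = I(X;f(Y)) = 0.0000 dits

Verification: 0.0000 ≥ 0.0000 ✓

Information cannot be created by processing; the function f can only lose information about X.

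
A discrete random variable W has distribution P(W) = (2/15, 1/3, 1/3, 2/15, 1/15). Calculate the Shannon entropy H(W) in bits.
2.0923 bits

Shannon entropy is H(X) = -Σ p(x) log p(x).

For P = (2/15, 1/3, 1/3, 2/15, 1/15):
H = -2/15 × log_2(2/15) -1/3 × log_2(1/3) -1/3 × log_2(1/3) -2/15 × log_2(2/15) -1/15 × log_2(1/15)
H = 2.0923 bits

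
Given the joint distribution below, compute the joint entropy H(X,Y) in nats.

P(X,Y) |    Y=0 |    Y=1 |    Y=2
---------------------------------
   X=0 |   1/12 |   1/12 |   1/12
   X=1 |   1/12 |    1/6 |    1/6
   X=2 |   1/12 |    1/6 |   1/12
2.1383 nats

Joint entropy is H(X,Y) = -Σ_{x,y} p(x,y) log p(x,y).

Summing over all non-zero entries:
H(X,Y) = -[1/12·log_e(1/12) + 1/12·log_e(1/12) + 1/12·log_e(1/12) + 1/12·log_e(1/12) + 1/6·log_e(1/6) + 1/6·log_e(1/6) + 1/12·log_e(1/12) + 1/6·log_e(1/6) + 1/12·log_e(1/12)]
H(X,Y) = 2.1383 nats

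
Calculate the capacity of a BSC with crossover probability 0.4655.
0.0034 bits

For a binary symmetric channel (BSC) with error probability p:
Capacity C = 1 - H(p) bits per symbol

where H(p) = -p log₂(p) - (1-p) log₂(1-p) is the binary entropy function.

H(0.4655) = 0.9966 bits
C = 1 - 0.9966 = 0.0034 bits per symbol

This means we can reliably transmit up to 0.0034 bits of information per channel use.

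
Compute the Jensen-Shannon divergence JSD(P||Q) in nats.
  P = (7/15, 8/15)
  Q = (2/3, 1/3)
0.0205 nats

Jensen-Shannon divergence is:
JSD(P||Q) = 0.5 × D_KL(P||M) + 0.5 × D_KL(Q||M)
where M = 0.5 × (P + Q) is the mixture distribution.

M = 0.5 × (7/15, 8/15) + 0.5 × (2/3, 1/3) = (17/30, 13/30)

D_KL(P||M) = 0.0201 nats
D_KL(Q||M) = 0.0209 nats

JSD(P||Q) = 0.5 × 0.0201 + 0.5 × 0.0209 = 0.0205 nats

Unlike KL divergence, JSD is symmetric and bounded: 0 ≤ JSD ≤ log(2).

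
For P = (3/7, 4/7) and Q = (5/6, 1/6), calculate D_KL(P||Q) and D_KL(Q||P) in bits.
D_KL(P||Q) = 0.6046, D_KL(Q||P) = 0.5032

KL divergence is not symmetric: D_KL(P||Q) ≠ D_KL(Q||P) in general.

D_KL(P||Q) = 0.6046 bits
D_KL(Q||P) = 0.5032 bits

No, they are not equal!

This asymmetry is why KL divergence is not a true distance metric.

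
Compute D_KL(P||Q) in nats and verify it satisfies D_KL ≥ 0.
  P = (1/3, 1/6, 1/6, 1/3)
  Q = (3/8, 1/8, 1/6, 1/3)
0.0087 nats

KL divergence satisfies the Gibbs inequality: D_KL(P||Q) ≥ 0 for all distributions P, Q.

D_KL(P||Q) = Σ p(x) log(p(x)/q(x))
Term by term:
  x=0: 1/3 × log_e[(1/3)/(3/8)] = -0.0393
  x=1: 1/6 × log_e[(1/6)/(1/8)] = 0.0479
  x=2: 1/6 × log_e[(1/6)/(1/6)] = 0.0000
  x=3: 1/3 × log_e[(1/3)/(1/3)] = 0.0000
D_KL(P||Q) = 0.0087 nats

D_KL(P||Q) = 0.0087 ≥ 0 ✓

This non-negativity is a fundamental property: relative entropy cannot be negative because it measures how different Q is from P.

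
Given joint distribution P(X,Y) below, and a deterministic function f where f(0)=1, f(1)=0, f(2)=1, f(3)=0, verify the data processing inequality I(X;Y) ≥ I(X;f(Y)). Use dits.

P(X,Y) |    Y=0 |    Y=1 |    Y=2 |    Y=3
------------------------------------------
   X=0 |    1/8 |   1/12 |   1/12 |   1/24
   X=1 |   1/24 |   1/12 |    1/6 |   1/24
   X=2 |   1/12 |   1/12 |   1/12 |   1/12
I(X;Y) = 0.0223, I(X;f(Y)) = 0.0031, inequality holds: 0.0223 ≥ 0.0031

Data Processing Inequality: For any Markov chain X → Y → Z, we have I(X;Y) ≥ I(X;Z).

Here Z = f(Y) is a deterministic function of Y, forming X → Y → Z.

Original I(X;Y) = 0.0223 dits

After applying f:
P(X,Z) where Z=f(Y):
- P(X,Z=0) = P(X,Y=1) + P(X,Y=3)
- P(X,Z=1) = P(X,Y=0) + P(X,Y=2)

I(X;Z) = I(X;f(Y)) = 0.0031 dits

Verification: 0.0223 ≥ 0.0031 ✓

Information cannot be created by processing; the function f can only lose information about X.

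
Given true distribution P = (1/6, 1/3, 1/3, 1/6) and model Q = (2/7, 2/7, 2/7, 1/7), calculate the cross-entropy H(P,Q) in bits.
1.9740 bits

Cross-entropy: H(P,Q) = -Σ p(x) log q(x)

Alternatively: H(P,Q) = H(P) + D_KL(P||Q)
H(P) = 1.9183 bits
D_KL(P||Q) = 0.0557 bits

H(P,Q) = 1.9183 + 0.0557 = 1.9740 bits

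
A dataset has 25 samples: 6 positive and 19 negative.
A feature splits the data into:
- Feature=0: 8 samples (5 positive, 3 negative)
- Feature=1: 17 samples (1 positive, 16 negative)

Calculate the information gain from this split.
0.2701 bits

Information Gain = H(Y) - H(Y|Feature)

Before split:
P(positive) = 6/25 = 0.2400
H(Y) = 0.7950 bits

After split:
Feature=0: H = 0.9544 bits (weight = 8/25)
Feature=1: H = 0.3228 bits (weight = 17/25)
H(Y|Feature) = (8/25)×0.9544 + (17/25)×0.3228 = 0.5249 bits

Information Gain = 0.7950 - 0.5249 = 0.2701 bits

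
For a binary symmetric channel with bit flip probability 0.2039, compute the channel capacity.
0.2703 bits

For a binary symmetric channel (BSC) with error probability p:
Capacity C = 1 - H(p) bits per symbol

where H(p) = -p log₂(p) - (1-p) log₂(1-p) is the binary entropy function.

H(0.2039) = 0.7297 bits
C = 1 - 0.7297 = 0.2703 bits per symbol

This means we can reliably transmit up to 0.2703 bits of information per channel use.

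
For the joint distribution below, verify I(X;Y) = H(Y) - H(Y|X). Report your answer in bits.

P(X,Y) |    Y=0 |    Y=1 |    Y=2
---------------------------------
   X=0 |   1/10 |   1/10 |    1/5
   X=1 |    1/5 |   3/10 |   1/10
I(X;Y) = 0.0955 bits

Mutual information has multiple equivalent forms:
- I(X;Y) = H(X) - H(X|Y)
- I(X;Y) = H(Y) - H(Y|X)
- I(X;Y) = H(X) + H(Y) - H(X,Y)

Computing all quantities:
H(X) = 0.9710, H(Y) = 1.5710, H(X,Y) = 2.4464
H(X|Y) = 0.8755, H(Y|X) = 1.4755

Verification:
H(X) - H(X|Y) = 0.9710 - 0.8755 = 0.0955
H(Y) - H(Y|X) = 1.5710 - 1.4755 = 0.0955
H(X) + H(Y) - H(X,Y) = 0.9710 + 1.5710 - 2.4464 = 0.0955

All forms give I(X;Y) = 0.0955 bits. ✓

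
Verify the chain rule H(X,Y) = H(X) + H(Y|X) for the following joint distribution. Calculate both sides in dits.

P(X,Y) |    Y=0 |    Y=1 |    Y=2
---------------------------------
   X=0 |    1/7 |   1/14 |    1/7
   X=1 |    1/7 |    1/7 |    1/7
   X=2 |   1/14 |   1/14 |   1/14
H(X,Y) = 0.9311, H(X) = 0.4608, H(Y|X) = 0.4703 (all in dits)

Chain rule: H(X,Y) = H(X) + H(Y|X)

Left side — joint entropy directly:
H(X,Y) = -Σ p(x,y) log p(x,y) = 0.9311 dits

Right side — compute H(Y|X) from the conditional distributions:
P(X) = (5/14, 3/7, 3/14), so H(X) = 0.4608 dits
H(Y|X) = Σ_x P(X=x) · H(Y|X=x):
  P(Y|X=0) = (2/5, 1/5, 2/5), H(Y|X=0) = 0.4581, weight P(X=0) = 5/14
  P(Y|X=1) = (1/3, 1/3, 1/3), H(Y|X=1) = 0.4771, weight P(X=1) = 3/7
  P(Y|X=2) = (1/3, 1/3, 1/3), H(Y|X=2) = 0.4771, weight P(X=2) = 3/14
H(Y|X) = 0.4703 dits

H(X) + H(Y|X) = 0.4608 + 0.4703 = 0.9311 dits

Both sides equal 0.9311 dits. ✓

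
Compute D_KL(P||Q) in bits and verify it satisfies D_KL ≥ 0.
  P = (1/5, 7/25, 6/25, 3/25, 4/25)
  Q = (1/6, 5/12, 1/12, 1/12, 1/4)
0.2184 bits

KL divergence satisfies the Gibbs inequality: D_KL(P||Q) ≥ 0 for all distributions P, Q.

D_KL(P||Q) = Σ p(x) log(p(x)/q(x))
Term by term:
  x=0: 1/5 × log_2[(1/5)/(1/6)] = 0.0526
  x=1: 7/25 × log_2[(7/25)/(5/12)] = -0.1606
  x=2: 6/25 × log_2[(6/25)/(1/12)] = 0.3663
  x=3: 3/25 × log_2[(3/25)/(1/12)] = 0.0631
  x=4: 4/25 × log_2[(4/25)/(1/4)] = -0.1030
D_KL(P||Q) = 0.2184 bits

D_KL(P||Q) = 0.2184 ≥ 0 ✓

This non-negativity is a fundamental property: relative entropy cannot be negative because it measures how different Q is from P.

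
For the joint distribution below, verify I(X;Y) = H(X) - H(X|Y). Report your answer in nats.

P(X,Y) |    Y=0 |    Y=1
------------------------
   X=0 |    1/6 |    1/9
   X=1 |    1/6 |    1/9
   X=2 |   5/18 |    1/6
I(X;Y) = 0.0003 nats

Mutual information has multiple equivalent forms:
- I(X;Y) = H(X) - H(X|Y)
- I(X;Y) = H(Y) - H(Y|X)
- I(X;Y) = H(X) + H(Y) - H(X,Y)

Computing all quantities:
H(X) = 1.0720, H(Y) = 0.6682, H(X,Y) = 1.7400
H(X|Y) = 1.0717, H(Y|X) = 0.6679

Verification:
H(X) - H(X|Y) = 1.0720 - 1.0717 = 0.0003
H(Y) - H(Y|X) = 0.6682 - 0.6679 = 0.0003
H(X) + H(Y) - H(X,Y) = 1.0720 + 0.6682 - 1.7400 = 0.0003

All forms give I(X;Y) = 0.0003 nats. ✓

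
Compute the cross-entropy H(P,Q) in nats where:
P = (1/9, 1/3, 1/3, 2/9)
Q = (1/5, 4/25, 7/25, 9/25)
1.4410 nats

Cross-entropy: H(P,Q) = -Σ p(x) log q(x)

Alternatively: H(P,Q) = H(P) + D_KL(P||Q)
H(P) = 1.3108 nats
D_KL(P||Q) = 0.1303 nats

H(P,Q) = 1.3108 + 0.1303 = 1.4410 nats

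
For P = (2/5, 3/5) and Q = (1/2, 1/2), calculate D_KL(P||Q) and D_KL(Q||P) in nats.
D_KL(P||Q) = 0.0201, D_KL(Q||P) = 0.0204

KL divergence is not symmetric: D_KL(P||Q) ≠ D_KL(Q||P) in general.

D_KL(P||Q) = 0.0201 nats
D_KL(Q||P) = 0.0204 nats

No, they are not equal!

This asymmetry is why KL divergence is not a true distance metric.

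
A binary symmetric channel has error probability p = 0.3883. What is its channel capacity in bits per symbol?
0.0363 bits

For a binary symmetric channel (BSC) with error probability p:
Capacity C = 1 - H(p) bits per symbol

where H(p) = -p log₂(p) - (1-p) log₂(1-p) is the binary entropy function.

H(0.3883) = 0.9637 bits
C = 1 - 0.9637 = 0.0363 bits per symbol

This means we can reliably transmit up to 0.0363 bits of information per channel use.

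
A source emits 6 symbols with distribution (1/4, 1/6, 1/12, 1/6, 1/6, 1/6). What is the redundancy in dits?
0.0189 dits

Redundancy measures how far a source is from maximum entropy:
R = H_max - H(X)

Maximum entropy for 6 symbols: H_max = log_10(6) = 0.7782 dits
Actual entropy: H(X) = 0.7592 dits
Redundancy: R = 0.7782 - 0.7592 = 0.0189 dits

This redundancy represents potential for compression: the source could be compressed by 0.0189 dits per symbol.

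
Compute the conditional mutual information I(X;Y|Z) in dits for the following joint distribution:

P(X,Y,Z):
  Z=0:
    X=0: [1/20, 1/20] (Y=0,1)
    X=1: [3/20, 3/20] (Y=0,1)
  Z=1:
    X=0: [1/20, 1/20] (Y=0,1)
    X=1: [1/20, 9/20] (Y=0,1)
0.0167 dits

Conditional mutual information: I(X;Y|Z) = H(X|Z) + H(Y|Z) - H(X,Y|Z)

H(Z) = 0.2923
H(X,Z) = 0.5074 → H(X|Z) = 0.2151
H(Y,Z) = 0.5301 → H(Y|Z) = 0.2378
H(X,Y,Z) = 0.7285 → H(X,Y|Z) = 0.4362

I(X;Y|Z) = 0.2151 + 0.2378 - 0.4362 = 0.0167 dits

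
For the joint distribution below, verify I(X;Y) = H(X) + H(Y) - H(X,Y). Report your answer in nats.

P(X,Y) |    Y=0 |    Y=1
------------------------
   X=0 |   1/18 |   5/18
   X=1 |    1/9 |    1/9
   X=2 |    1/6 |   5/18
I(X;Y) = 0.0383 nats

Mutual information has multiple equivalent forms:
- I(X;Y) = H(X) - H(X|Y)
- I(X;Y) = H(Y) - H(Y|X)
- I(X;Y) = H(X) + H(Y) - H(X,Y)

Computing all quantities:
H(X) = 1.0609, H(Y) = 0.6365, H(X,Y) = 1.6591
H(X|Y) = 1.0226, H(Y|X) = 0.5982

Verification:
H(X) - H(X|Y) = 1.0609 - 1.0226 = 0.0383
H(Y) - H(Y|X) = 0.6365 - 0.5982 = 0.0383
H(X) + H(Y) - H(X,Y) = 1.0609 + 0.6365 - 1.6591 = 0.0383

All forms give I(X;Y) = 0.0383 nats. ✓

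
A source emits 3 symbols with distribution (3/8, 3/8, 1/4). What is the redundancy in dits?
0.0071 dits

Redundancy measures how far a source is from maximum entropy:
R = H_max - H(X)

Maximum entropy for 3 symbols: H_max = log_10(3) = 0.4771 dits
Actual entropy: H(X) = 0.4700 dits
Redundancy: R = 0.4771 - 0.4700 = 0.0071 dits

This redundancy represents potential for compression: the source could be compressed by 0.0071 dits per symbol.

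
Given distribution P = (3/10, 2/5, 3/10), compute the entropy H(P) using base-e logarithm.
1.0889 nats

Shannon entropy is H(X) = -Σ p(x) log p(x).

For P = (3/10, 2/5, 3/10):
H = -3/10 × log_e(3/10) -2/5 × log_e(2/5) -3/10 × log_e(3/10)
H = 1.0889 nats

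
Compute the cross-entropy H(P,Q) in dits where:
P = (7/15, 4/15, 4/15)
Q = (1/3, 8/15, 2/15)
0.5288 dits

Cross-entropy: H(P,Q) = -Σ p(x) log q(x)

Alternatively: H(P,Q) = H(P) + D_KL(P||Q)
H(P) = 0.4606 dits
D_KL(P||Q) = 0.0682 dits

H(P,Q) = 0.4606 + 0.0682 = 0.5288 dits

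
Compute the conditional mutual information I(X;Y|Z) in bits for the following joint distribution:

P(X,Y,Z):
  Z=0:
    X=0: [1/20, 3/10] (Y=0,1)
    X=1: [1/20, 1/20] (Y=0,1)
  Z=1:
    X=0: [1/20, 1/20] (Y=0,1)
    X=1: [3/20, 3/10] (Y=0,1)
0.0437 bits

Conditional mutual information: I(X;Y|Z) = H(X|Z) + H(Y|Z) - H(X,Y|Z)

H(Z) = 0.9928
H(X,Z) = 1.7129 → H(X|Z) = 0.7201
H(Y,Z) = 1.8568 → H(Y|Z) = 0.8640
H(X,Y,Z) = 2.5332 → H(X,Y|Z) = 1.5404

I(X;Y|Z) = 0.7201 + 0.8640 - 1.5404 = 0.0437 bits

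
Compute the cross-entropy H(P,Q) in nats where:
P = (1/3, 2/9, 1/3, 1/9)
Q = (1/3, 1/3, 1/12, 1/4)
1.5927 nats

Cross-entropy: H(P,Q) = -Σ p(x) log q(x)

Alternatively: H(P,Q) = H(P) + D_KL(P||Q)
H(P) = 1.3108 nats
D_KL(P||Q) = 0.2819 nats

H(P,Q) = 1.3108 + 0.2819 = 1.5927 nats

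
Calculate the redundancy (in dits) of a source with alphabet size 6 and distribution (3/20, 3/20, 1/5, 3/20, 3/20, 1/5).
0.0042 dits

Redundancy measures how far a source is from maximum entropy:
R = H_max - H(X)

Maximum entropy for 6 symbols: H_max = log_10(6) = 0.7782 dits
Actual entropy: H(X) = 0.7739 dits
Redundancy: R = 0.7782 - 0.7739 = 0.0042 dits

This redundancy represents potential for compression: the source could be compressed by 0.0042 dits per symbol.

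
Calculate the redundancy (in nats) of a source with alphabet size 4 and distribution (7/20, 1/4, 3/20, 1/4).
0.0411 nats

Redundancy measures how far a source is from maximum entropy:
R = H_max - H(X)

Maximum entropy for 4 symbols: H_max = log_e(4) = 1.3863 nats
Actual entropy: H(X) = 1.3452 nats
Redundancy: R = 1.3863 - 1.3452 = 0.0411 nats

This redundancy represents potential for compression: the source could be compressed by 0.0411 nats per symbol.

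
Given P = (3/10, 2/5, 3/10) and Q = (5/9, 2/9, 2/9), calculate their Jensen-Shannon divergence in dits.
0.0153 dits

Jensen-Shannon divergence is:
JSD(P||Q) = 0.5 × D_KL(P||M) + 0.5 × D_KL(Q||M)
where M = 0.5 × (P + Q) is the mixture distribution.

M = 0.5 × (3/10, 2/5, 3/10) + 0.5 × (5/9, 2/9, 2/9) = (0.427778, 0.311111, 0.261111)

D_KL(P||M) = 0.0155 dits
D_KL(Q||M) = 0.0150 dits

JSD(P||Q) = 0.5 × 0.0155 + 0.5 × 0.0150 = 0.0153 dits

Unlike KL divergence, JSD is symmetric and bounded: 0 ≤ JSD ≤ log(2).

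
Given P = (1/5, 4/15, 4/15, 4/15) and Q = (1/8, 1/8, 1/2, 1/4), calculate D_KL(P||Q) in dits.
0.0632 dits

KL divergence: D_KL(P||Q) = Σ p(x) log(p(x)/q(x))

Computing term by term:
  x=0: 1/5 × log_10[(1/5)/(1/8)] = 1/5 × 0.2041 = 0.0408
  x=1: 4/15 × log_10[(4/15)/(1/8)] = 4/15 × 0.3291 = 0.0877
  x=2: 4/15 × log_10[(4/15)/(1/2)] = 4/15 × -0.2730 = -0.0728
  x=3: 4/15 × log_10[(4/15)/(1/4)] = 4/15 × 0.0280 = 0.0075

D_KL(P||Q) = 0.0632 dits

Note: KL divergence is always non-negative and equals 0 iff P = Q.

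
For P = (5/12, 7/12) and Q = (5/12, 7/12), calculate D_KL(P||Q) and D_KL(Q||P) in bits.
D_KL(P||Q) = 0.0000, D_KL(Q||P) = 0.0000

KL divergence is not symmetric: D_KL(P||Q) ≠ D_KL(Q||P) in general.

D_KL(P||Q) = 0.0000 bits
D_KL(Q||P) = 0.0000 bits

In this case they happen to be equal (to 4 decimal places).

This asymmetry is why KL divergence is not a true distance metric.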